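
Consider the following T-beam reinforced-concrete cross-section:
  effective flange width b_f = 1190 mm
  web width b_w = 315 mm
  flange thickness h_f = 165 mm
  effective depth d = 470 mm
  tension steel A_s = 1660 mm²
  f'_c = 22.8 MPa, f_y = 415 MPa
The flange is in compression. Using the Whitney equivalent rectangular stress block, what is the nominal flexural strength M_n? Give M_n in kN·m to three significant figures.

M_n ≈ 313 kN·m

Tension: T = A_s f_y = 1660 × 415 = 688900 N.
Try a within the flange: a = T/(0.85 f'_c b_f) = 688900/(0.85 × 22.8 × 1190) = 29.87 mm.
Since a = 29.87 ≤ h_f = 165 mm, the stress block lies entirely in the flange; analyse as a rectangular beam of width b_f.
M_n = T(d − a/2) = 688900 × (470 − 14.935) = 313.49 × 10⁶ N·mm.
M_n = 313.49 kN·m.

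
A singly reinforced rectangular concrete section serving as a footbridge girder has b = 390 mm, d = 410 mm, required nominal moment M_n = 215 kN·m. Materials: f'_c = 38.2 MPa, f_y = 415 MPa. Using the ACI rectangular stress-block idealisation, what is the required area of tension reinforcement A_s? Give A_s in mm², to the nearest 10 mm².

A_s ≈ 1330 mm²

With M_n = 0.85 f'_c a b (d − a/2), solve the quadratic for a:
a = d − √(d² − 2M_n/(0.85 f'_c b)) = 410 − √(410² − 2 × 215×10⁶/(0.85 × 38.2 × 390)) = 43.74 mm.
A_s = 0.85 f'_c a b / f_y = 0.85 × 38.2 × 43.74 × 390 / 415 = 1334.7 mm².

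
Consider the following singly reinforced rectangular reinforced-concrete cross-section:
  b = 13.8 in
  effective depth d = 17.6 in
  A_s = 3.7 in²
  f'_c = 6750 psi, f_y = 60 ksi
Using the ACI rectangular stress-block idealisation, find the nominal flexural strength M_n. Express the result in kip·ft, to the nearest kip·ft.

T = A_s f_y = 3.7 × 60 = 222 kips.
a = T/(0.85 f'_c b) = 222/(0.85 × 6.75 × 13.8) = 2.804 in.
M_n = T(d − a/2) = 222 × (17.6 − 1.402) = 3596.0 kip·in = 3596.0/12 = 299.67 kip·ft.

M_n ≈ 300 kip·ft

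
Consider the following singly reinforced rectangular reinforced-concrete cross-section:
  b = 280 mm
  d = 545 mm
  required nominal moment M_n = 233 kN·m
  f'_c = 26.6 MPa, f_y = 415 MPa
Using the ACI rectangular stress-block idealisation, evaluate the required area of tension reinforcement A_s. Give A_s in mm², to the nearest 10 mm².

With M_n = 0.85 f'_c a b (d − a/2), solve the quadratic for a:
a = d − √(d² − 2M_n/(0.85 f'_c b)) = 545 − √(545² − 2 × 233×10⁶/(0.85 × 26.6 × 280)) = 72.33 mm.
A_s = 0.85 f'_c a b / f_y = 0.85 × 26.6 × 72.33 × 280 / 415 = 1103.4 mm².

A_s ≈ 1100 mm²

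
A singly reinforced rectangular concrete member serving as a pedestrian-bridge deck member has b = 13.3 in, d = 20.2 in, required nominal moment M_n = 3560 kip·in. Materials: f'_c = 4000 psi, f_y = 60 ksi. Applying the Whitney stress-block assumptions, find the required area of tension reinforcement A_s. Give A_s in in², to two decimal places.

From M_n = 0.85 f'_c a b (d − a/2):
a = d − √(d² − 2M_n/(0.85 f'_c b)) = 20.2 − √(20.2² − 2 × 3560/(0.85 × 4 × 13.3)) = 4.370 in.
A_s = 0.85 f'_c a b / f_y = 0.85 × 4 × 4.370 × 13.3 / 60 = 3.294 in².

A_s ≈ 3.29 in²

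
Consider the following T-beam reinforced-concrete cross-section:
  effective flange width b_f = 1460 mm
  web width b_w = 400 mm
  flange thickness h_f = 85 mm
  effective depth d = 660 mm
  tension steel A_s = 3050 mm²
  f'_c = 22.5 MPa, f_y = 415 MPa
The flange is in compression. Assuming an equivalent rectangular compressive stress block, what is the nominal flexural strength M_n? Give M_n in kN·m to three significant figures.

M_n ≈ 807 kN·m

Tension: T = A_s f_y = 3050 × 415 = 1265750 N.
Try a within the flange: a = T/(0.85 f'_c b_f) = 1265750/(0.85 × 22.5 × 1460) = 45.33 mm.
Since a = 45.33 ≤ h_f = 85 mm, the stress block lies entirely in the flange; analyse as a rectangular beam of width b_f.
M_n = T(d − a/2) = 1265750 × (660 − 22.665) = 806.71 × 10⁶ N·mm.
M_n = 806.71 kN·m.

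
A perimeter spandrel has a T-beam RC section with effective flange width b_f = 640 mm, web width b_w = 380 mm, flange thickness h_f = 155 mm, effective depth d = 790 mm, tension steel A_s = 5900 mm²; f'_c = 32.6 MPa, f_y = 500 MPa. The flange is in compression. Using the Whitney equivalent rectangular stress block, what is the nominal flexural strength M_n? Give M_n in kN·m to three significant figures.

M_n ≈ 2080 kN·m

Tension: T = A_s f_y = 5900 × 500 = 2950000 N.
Try a within the flange: a = T/(0.85 f'_c b_f) = 2950000/(0.85 × 32.6 × 640) = 166.34 mm.
a = 166.34 > h_f = 155 mm: the block extends into the web. Split into flange-overhang and web parts.
C_f = 0.85 f'_c (b_f − b_w) h_f = 0.85 × 32.6 × (640 − 380) × 155 = 1116713 N.
Remaining web compression depth: a_w = (T − C_f)/(0.85 f'_c b_w) = (2950000 − 1116713)/(0.85 × 32.6 × 380) = 174.10 mm.
M_n = C_f(d − h_f/2) + (T − C_f)(d − a_w/2) = 1116713 × (790 − 77.5) + 1833287 × (790 − 87.05) = 795.66 + 1288.71 = 2084.37 × 10⁶ N·mm.
M_n = 2084.37 kN·m.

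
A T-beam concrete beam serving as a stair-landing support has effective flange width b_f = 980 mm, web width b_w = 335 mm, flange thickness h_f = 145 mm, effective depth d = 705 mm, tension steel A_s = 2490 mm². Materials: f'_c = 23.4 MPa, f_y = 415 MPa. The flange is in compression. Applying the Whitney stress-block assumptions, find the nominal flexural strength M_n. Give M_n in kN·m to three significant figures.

Tension: T = A_s f_y = 2490 × 415 = 1033350 N.
Try a within the flange: a = T/(0.85 f'_c b_f) = 1033350/(0.85 × 23.4 × 980) = 53.01 mm.
Since a = 53.01 ≤ h_f = 145 mm, the stress block lies entirely in the flange; analyse as a rectangular beam of width b_f.
M_n = T(d − a/2) = 1033350 × (705 − 26.505) = 701.12 × 10⁶ N·mm.
M_n = 701.12 kN·m.

M_n ≈ 701 kN·m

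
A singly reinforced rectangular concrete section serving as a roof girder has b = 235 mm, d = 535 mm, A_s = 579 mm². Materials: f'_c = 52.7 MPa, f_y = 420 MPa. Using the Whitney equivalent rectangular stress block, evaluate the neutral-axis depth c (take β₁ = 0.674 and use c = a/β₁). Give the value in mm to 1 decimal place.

c ≈ 34.3 mm

T = A_s f_y = 579 × 420 = 243180 N = 243.18 kN.
Setting C = 0.85 f'_c a b equal to T: a = 243180/(0.85 × 52.7 × 235) = 23.101 mm.
With β₁ = 0.674, c = a/β₁ = 23.101/0.674 = 34.3 mm.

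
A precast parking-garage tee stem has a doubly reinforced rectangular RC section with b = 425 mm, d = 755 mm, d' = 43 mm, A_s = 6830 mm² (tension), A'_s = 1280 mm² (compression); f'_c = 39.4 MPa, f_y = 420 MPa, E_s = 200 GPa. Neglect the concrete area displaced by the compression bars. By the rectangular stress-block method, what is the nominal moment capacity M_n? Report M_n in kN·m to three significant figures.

M_n ≈ 1950 kN·m

Assume both tension and compression steel yield.
Net tension couple steel: A_s − A'_s = 5550 mm².
a = (A_s − A'_s) f_y / (0.85 f'_c b) = 2331000/(0.85 × 39.4 × 425) = 163.77 mm.
c = a/β₁ = 163.77/0.769 = 212.96 mm; ε'_s = 0.003(c − d')/c = 0.0024 ≥ f_y/E_s = 0.0021, so compression steel does yield.
M_n = (A_s − A'_s) f_y (d − a/2) + A'_s f_y (d − d') = [2331000 × (755 − 81.885) + 537600 × (755 − 43)] × 10⁻⁶ = 1569.03 + 382.77 = 1951.80 kN·m.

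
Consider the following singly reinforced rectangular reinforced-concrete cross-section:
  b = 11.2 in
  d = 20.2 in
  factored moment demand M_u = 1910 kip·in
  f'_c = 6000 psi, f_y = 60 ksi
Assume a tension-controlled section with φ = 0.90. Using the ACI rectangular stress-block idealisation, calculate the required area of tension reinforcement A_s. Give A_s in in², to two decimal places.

M_n = M_u/φ = 1910/0.90 = 2122.22 kip·in.
From M_n = 0.85 f'_c a b (d − a/2):
a = d − √(d² − 2M_n/(0.85 f'_c b)) = 20.2 − √(20.2² − 2 × 2122.22/(0.85 × 6 × 11.2)) = 1.932 in.
A_s = 0.85 f'_c a b / f_y = 0.85 × 6 × 1.932 × 11.2 / 60 = 1.839 in².

A_s ≈ 1.84 in²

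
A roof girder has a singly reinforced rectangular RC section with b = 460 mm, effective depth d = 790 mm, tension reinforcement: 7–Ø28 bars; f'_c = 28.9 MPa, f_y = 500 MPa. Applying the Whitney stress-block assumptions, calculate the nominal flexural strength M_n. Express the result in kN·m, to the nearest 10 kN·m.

A_s = 7 × 616 = 4312 mm².
T = A_s f_y = 4312 × 500 = 2156000 N = 2156 kN.
From C = T: a = T/(0.85 f'_c b) = 2156000/(0.85 × 28.9 × 460) = 190.80 mm.
M_n = T(d − a/2) = 2156 kN × (790 − 95.4) mm = 1497.56 kN·m.

M_n ≈ 1500 kN·m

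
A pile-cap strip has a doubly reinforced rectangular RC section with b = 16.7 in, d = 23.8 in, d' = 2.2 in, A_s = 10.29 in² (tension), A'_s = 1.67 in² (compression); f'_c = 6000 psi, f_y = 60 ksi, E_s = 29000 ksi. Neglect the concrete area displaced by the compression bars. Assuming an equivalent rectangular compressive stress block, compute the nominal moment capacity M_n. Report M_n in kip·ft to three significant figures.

M_n ≈ 1080 kip·ft

Assume both steels yield.
a = (A_s − A'_s) f_y/(0.85 f'_c b) = (10.29 − 1.67) × 60/(0.85 × 6 × 16.7) = 6.073 in.
c = a/β₁ = 6.073/0.75 = 8.097 in; ε'_s = 0.003(c − d')/c = 0.0022 ≥ ε_y = 0.0021, so the compression steel yields.
M_n = (A_s − A'_s) f_y (d − a/2) + A'_s f_y (d − d') = 517.2 × (23.8 − 3.0365) + 100.2 × (23.8 − 2.2) = 10738.9 + 2164.3 = 12903.2 kip·in = 12903.2/12 = 1075.27 kip·ft.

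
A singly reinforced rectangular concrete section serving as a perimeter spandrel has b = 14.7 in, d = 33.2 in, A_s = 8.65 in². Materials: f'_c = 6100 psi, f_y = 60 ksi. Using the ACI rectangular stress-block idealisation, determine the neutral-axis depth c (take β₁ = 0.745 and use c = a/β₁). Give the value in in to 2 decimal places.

c ≈ 9.14 in

T = A_s f_y = 8.65 × 60 = 519 kips.
a = T/(0.85 f'_c b) = 519/(0.85 × 6.1 × 14.7) = 6.8093 in.
With β₁ = 0.745, c = a/β₁ = 6.8093/0.745 = 9.14 in.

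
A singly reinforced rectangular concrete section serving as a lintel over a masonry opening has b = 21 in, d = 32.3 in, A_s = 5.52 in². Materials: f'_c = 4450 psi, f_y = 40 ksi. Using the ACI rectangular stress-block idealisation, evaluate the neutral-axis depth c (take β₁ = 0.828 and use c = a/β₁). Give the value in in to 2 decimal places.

c ≈ 3.36 in

T = A_s f_y = 5.52 × 40 = 220.8 kips.
a = T/(0.85 f'_c b) = 220.8/(0.85 × 4.45 × 21) = 2.7797 in.
With β₁ = 0.828, c = a/β₁ = 2.7797/0.828 = 3.36 in.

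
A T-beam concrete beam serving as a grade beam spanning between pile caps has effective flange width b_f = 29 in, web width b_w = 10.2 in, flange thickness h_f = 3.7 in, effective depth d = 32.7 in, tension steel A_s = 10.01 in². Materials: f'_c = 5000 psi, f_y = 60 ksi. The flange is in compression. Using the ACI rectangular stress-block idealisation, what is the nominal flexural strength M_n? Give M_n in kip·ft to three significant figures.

Tension: T = A_s f_y = 10.01 × 60 = 600.6 kips.
Try a within the flange: a = T/(0.85 f'_c b_f) = 600.6/(0.85 × 5 × 29) = 4.873 in.
a = 4.873 > h_f = 3.7 in: the block extends into the web. Split into flange-overhang and web parts.
C_f = 0.85 f'_c (b_f − b_w) h_f = 0.85 × 5 × (29 − 10.2) × 3.7 = 295.6 kips.
Remaining web compression depth: a_w = (T − C_f)/(0.85 f'_c b_w) = (600.6 − 295.6)/(0.85 × 5 × 10.2) = 7.036 in.
M_n = C_f(d − h_f/2) + (T − C_f)(d − a_w/2) = 295.6 × (32.7 − 1.85) + 305 × (32.7 − 3.518) = 9119.3 + 8900.5 = 18019.8 kip·in.
M_n = 18019.8/12 = 1501.65 kip·ft.

M_n ≈ 1500 kip·ft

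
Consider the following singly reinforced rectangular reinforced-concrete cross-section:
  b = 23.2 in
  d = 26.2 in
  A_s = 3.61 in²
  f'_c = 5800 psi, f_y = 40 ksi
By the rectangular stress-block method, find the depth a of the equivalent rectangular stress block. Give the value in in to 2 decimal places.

a ≈ 1.26 in

T = A_s f_y = 3.61 × 40 = 144.4 kips.
a = T/(0.85 f'_c b) = 144.4/(0.85 × 5.8 × 23.2) = 1.26 in.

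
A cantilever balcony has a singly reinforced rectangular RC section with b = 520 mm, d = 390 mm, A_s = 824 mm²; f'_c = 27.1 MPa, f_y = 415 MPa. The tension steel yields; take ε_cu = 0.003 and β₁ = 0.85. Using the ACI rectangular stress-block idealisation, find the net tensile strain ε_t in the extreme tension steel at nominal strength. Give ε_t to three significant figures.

ε_t ≈ 0.0318

a = A_s f_y/(0.85 f'_c b) = 28.55 mm.
β₁ = 0.85, so c = a/β₁ = 28.55/0.85 = 33.59 mm.
From the linear strain diagram with ε_cu = 0.003: ε_t = 0.003 (d − c)/c = 0.003 × (390 − 33.59)/33.59 = 0.0318.
Since ε_t ≥ 0.005, the section is tension-controlled.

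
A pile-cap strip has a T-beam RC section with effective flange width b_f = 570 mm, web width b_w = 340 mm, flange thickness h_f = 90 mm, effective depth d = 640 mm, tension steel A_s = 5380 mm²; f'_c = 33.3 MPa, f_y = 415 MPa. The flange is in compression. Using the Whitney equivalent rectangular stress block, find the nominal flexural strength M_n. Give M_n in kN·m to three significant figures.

M_n ≈ 1260 kN·m

Tension: T = A_s f_y = 5380 × 415 = 2232700 N.
Try a within the flange: a = T/(0.85 f'_c b_f) = 2232700/(0.85 × 33.3 × 570) = 138.39 mm.
a = 138.39 > h_f = 90 mm: the block extends into the web. Split into flange-overhang and web parts.
C_f = 0.85 f'_c (b_f − b_w) h_f = 0.85 × 33.3 × (570 − 340) × 90 = 585914 N.
Remaining web compression depth: a_w = (T − C_f)/(0.85 f'_c b_w) = (2232700 − 585914)/(0.85 × 33.3 × 340) = 171.12 mm.
M_n = C_f(d − h_f/2) + (T − C_f)(d − a_w/2) = 585914 × (640 − 45) + 1646786 × (640 − 85.56) = 348.62 + 913.04 = 1261.66 × 10⁶ N·mm.
M_n = 1261.66 kN·m.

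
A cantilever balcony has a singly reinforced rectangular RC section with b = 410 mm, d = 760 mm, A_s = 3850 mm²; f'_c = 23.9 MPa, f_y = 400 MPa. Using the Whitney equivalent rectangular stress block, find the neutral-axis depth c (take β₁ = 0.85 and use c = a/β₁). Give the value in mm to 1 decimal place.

c ≈ 217.5 mm

T = A_s f_y = 3850 × 400 = 1540000 N = 1540 kN.
Setting C = 0.85 f'_c a b equal to T: a = 1540000/(0.85 × 23.9 × 410) = 184.893 mm.
With β₁ = 0.85, c = a/β₁ = 184.893/0.85 = 217.5 mm.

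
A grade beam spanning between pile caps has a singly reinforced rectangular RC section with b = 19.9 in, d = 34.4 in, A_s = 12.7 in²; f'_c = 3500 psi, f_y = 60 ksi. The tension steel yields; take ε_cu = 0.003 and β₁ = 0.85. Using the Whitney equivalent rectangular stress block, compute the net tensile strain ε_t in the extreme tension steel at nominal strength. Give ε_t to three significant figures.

ε_t ≈ 0.00382

a = A_s f_y/(0.85 f'_c b) = 12.871 in.
β₁ = 0.85, so c = a/β₁ = 12.871/0.85 = 15.142 in.
From the linear strain diagram with ε_cu = 0.003: ε_t = 0.003 (d − c)/c = 0.003 × (34.4 − 15.142)/15.142 = 0.00382.
ε_t < 0.004 — the section is over-reinforced for flexure under ACI limits.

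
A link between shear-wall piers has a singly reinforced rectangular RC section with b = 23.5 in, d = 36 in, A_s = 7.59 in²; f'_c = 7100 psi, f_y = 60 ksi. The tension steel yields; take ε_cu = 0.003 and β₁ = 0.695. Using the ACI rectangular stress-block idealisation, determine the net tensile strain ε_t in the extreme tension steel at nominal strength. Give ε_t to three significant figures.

ε_t ≈ 0.0204

a = A_s f_y/(0.85 f'_c b) = 3.211 in.
β₁ = 0.695, so c = a/β₁ = 3.211/0.695 = 4.620 in.
From the linear strain diagram with ε_cu = 0.003: ε_t = 0.003 (d − c)/c = 0.003 × (36 − 4.620)/4.620 = 0.0204.
Since ε_t ≥ 0.005, the section is tension-controlled.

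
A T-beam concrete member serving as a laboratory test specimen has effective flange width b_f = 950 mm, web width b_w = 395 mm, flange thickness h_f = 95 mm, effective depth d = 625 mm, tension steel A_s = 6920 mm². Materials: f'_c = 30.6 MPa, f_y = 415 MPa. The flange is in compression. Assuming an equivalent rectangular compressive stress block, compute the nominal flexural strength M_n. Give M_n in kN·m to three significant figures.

Tension: T = A_s f_y = 6920 × 415 = 2871800 N.
Try a within the flange: a = T/(0.85 f'_c b_f) = 2871800/(0.85 × 30.6 × 950) = 116.22 mm.
a = 116.22 > h_f = 95 mm: the block extends into the web. Split into flange-overhang and web parts.
C_f = 0.85 f'_c (b_f − b_w) h_f = 0.85 × 30.6 × (950 − 395) × 95 = 1371377 N.
Remaining web compression depth: a_w = (T − C_f)/(0.85 f'_c b_w) = (2871800 − 1371377)/(0.85 × 30.6 × 395) = 146.04 mm.
M_n = C_f(d − h_f/2) + (T − C_f)(d − a_w/2) = 1371377 × (625 − 47.5) + 1500423 × (625 − 73.02) = 791.97 + 828.20 = 1620.17 × 10⁶ N·mm.
M_n = 1620.17 kN·m.

M_n ≈ 1620 kN·m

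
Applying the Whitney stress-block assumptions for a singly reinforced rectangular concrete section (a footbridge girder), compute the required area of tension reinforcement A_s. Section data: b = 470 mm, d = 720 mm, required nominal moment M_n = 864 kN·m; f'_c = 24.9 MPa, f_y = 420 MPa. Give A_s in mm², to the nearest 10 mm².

With M_n = 0.85 f'_c a b (d − a/2), solve the quadratic for a:
a = d − √(d² − 2M_n/(0.85 f'_c b)) = 720 − √(720² − 2 × 864×10⁶/(0.85 × 24.9 × 470)) = 132.90 mm.
A_s = 0.85 f'_c a b / f_y = 0.85 × 24.9 × 132.90 × 470 / 420 = 3147.7 mm².

A_s ≈ 3150 mm²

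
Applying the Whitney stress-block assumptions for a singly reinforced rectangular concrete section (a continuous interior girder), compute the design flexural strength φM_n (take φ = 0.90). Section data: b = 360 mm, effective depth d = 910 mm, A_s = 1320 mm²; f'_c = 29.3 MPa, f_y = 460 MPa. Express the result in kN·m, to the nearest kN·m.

φM_n ≈ 479 kN·m

T = A_s f_y = 1320 × 460 = 607200 N = 607.2 kN.
From C = T: a = T/(0.85 f'_c b) = 607200/(0.85 × 29.3 × 360) = 67.72 mm.
M_n = T(d − a/2) = 607.2 kN × (910 − 33.86) mm = 531.99 kN·m.
φM_n = 0.90 × 531.99 = 478.79 kN·m.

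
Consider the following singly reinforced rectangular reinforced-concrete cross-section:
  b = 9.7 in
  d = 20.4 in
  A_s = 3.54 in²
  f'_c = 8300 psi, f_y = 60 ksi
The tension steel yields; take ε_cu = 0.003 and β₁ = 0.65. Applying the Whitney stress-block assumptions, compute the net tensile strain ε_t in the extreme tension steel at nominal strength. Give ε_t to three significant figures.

ε_t ≈ 0.00982

a = A_s f_y/(0.85 f'_c b) = 3.104 in.
β₁ = 0.65, so c = a/β₁ = 3.104/0.65 = 4.775 in.
From the linear strain diagram with ε_cu = 0.003: ε_t = 0.003 (d − c)/c = 0.003 × (20.4 − 4.775)/4.775 = 0.00982.
Since ε_t ≥ 0.005, the section is tension-controlled.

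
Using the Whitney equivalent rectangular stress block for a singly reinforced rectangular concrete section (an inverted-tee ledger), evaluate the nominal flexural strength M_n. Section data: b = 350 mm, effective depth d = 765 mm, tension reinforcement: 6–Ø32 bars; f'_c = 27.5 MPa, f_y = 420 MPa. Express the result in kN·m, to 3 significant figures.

M_n ≈ 1300 kN·m

A_s = 6 × 804 = 4824 mm².
T = A_s f_y = 4824 × 420 = 2026080 N = 2026.08 kN.
From C = T: a = T/(0.85 f'_c b) = 2026080/(0.85 × 27.5 × 350) = 247.65 mm.
M_n = T(d − a/2) = 2026.08 kN × (765 − 123.825) mm = 1299.07 kN·m.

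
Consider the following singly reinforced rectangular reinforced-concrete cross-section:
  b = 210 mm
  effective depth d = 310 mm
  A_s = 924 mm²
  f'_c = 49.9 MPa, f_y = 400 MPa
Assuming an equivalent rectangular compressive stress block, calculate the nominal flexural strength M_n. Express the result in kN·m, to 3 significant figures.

T = A_s f_y = 924 × 400 = 369600 N = 369.6 kN.
From C = T: a = T/(0.85 f'_c b) = 369600/(0.85 × 49.9 × 210) = 41.49 mm.
M_n = T(d − a/2) = 369.6 kN × (310 − 20.745) mm = 106.91 kN·m.

M_n ≈ 107 kN·m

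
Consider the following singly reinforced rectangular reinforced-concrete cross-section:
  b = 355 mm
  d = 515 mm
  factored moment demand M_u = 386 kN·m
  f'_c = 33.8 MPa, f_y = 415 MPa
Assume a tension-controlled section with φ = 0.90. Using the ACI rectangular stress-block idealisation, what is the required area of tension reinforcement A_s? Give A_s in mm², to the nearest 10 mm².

M_n = M_u/φ = 386/0.90 = 428.889 kN·m.
With M_n = 0.85 f'_c a b (d − a/2), solve the quadratic for a:
a = d − √(d² − 2M_n/(0.85 f'_c b)) = 515 − √(515² − 2 × 428.889×10⁶/(0.85 × 33.8 × 355)) = 89.42 mm.
A_s = 0.85 f'_c a b / f_y = 0.85 × 33.8 × 89.42 × 355 / 415 = 2197.6 mm².

A_s ≈ 2200 mm²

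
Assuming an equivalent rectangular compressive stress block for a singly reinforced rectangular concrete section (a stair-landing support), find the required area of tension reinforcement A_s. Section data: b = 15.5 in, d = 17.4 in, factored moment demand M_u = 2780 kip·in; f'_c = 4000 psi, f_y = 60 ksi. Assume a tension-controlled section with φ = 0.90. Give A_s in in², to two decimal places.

M_n = M_u/φ = 2780/0.90 = 3088.89 kip·in.
From M_n = 0.85 f'_c a b (d − a/2):
a = d − √(d² − 2M_n/(0.85 f'_c b)) = 17.4 − √(17.4² − 2 × 3088.89/(0.85 × 4 × 15.5)) = 3.779 in.
A_s = 0.85 f'_c a b / f_y = 0.85 × 4 × 3.779 × 15.5 / 60 = 3.319 in².

A_s ≈ 3.32 in²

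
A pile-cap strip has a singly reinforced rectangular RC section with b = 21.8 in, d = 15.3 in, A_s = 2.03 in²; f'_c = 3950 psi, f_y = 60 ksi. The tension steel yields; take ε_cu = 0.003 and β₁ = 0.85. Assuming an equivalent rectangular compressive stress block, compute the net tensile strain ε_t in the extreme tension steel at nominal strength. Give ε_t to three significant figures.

ε_t ≈ 0.0204

a = A_s f_y/(0.85 f'_c b) = 1.664 in.
β₁ = 0.85, so c = a/β₁ = 1.664/0.85 = 1.958 in.
From the linear strain diagram with ε_cu = 0.003: ε_t = 0.003 (d − c)/c = 0.003 × (15.3 − 1.958)/1.958 = 0.0204.
Since ε_t ≥ 0.005, the section is tension-controlled.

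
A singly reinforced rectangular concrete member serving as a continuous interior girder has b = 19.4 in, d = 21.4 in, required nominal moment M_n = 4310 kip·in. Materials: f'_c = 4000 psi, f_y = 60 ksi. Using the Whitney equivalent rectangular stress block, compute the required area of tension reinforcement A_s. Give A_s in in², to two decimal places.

A_s ≈ 3.64 in²

From M_n = 0.85 f'_c a b (d − a/2):
a = d − √(d² − 2M_n/(0.85 f'_c b)) = 21.4 − √(21.4² − 2 × 4310/(0.85 × 4 × 19.4)) = 3.309 in.
A_s = 0.85 f'_c a b / f_y = 0.85 × 4 × 3.309 × 19.4 / 60 = 3.638 in².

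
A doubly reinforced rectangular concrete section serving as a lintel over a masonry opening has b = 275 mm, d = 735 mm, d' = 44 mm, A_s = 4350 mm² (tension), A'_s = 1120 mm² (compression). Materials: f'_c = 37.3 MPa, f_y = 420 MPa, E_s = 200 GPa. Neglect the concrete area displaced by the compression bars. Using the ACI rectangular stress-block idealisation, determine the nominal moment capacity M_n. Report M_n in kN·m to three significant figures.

Assume both tension and compression steel yield.
Net tension couple steel: A_s − A'_s = 3230 mm².
a = (A_s − A'_s) f_y / (0.85 f'_c b) = 1356600/(0.85 × 37.3 × 275) = 155.59 mm.
c = a/β₁ = 155.59/0.784 = 198.46 mm; ε'_s = 0.003(c − d')/c = 0.0023 ≥ f_y/E_s = 0.0021, so compression steel does yield.
M_n = (A_s − A'_s) f_y (d − a/2) + A'_s f_y (d − d') = [1356600 × (735 − 77.795) + 470400 × (735 − 44)] × 10⁻⁶ = 891.56 + 325.05 = 1216.61 kN·m.

M_n ≈ 1220 kN·m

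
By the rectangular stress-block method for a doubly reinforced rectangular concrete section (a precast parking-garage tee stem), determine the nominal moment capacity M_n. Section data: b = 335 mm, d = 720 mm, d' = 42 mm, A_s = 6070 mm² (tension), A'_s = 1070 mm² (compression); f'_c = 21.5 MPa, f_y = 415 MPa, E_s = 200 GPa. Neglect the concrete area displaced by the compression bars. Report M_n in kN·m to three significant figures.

Assume both tension and compression steel yield.
Net tension couple steel: A_s − A'_s = 5000 mm².
a = (A_s − A'_s) f_y / (0.85 f'_c b) = 2075000/(0.85 × 21.5 × 335) = 338.93 mm.
c = a/β₁ = 338.93/0.85 = 398.74 mm; ε'_s = 0.003(c − d')/c = 0.0027 ≥ f_y/E_s = 0.0021, so compression steel does yield.
M_n = (A_s − A'_s) f_y (d − a/2) + A'_s f_y (d − d') = [2075000 × (720 − 169.465) + 444050 × (720 − 42)] × 10⁻⁶ = 1142.36 + 301.07 = 1443.43 kN·m.

M_n ≈ 1440 kN·m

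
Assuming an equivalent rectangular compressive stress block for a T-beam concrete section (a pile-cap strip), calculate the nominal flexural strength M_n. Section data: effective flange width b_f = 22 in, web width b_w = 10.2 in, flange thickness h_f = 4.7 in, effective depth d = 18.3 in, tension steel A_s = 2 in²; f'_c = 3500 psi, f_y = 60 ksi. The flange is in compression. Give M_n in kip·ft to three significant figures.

Tension: T = A_s f_y = 2 × 60 = 120 kips.
Try a within the flange: a = T/(0.85 f'_c b_f) = 120/(0.85 × 3.5 × 22) = 1.833 in.
Since a = 1.833 ≤ h_f = 4.7 in, the stress block lies entirely in the flange; analyse as a rectangular beam of width b_f.
M_n = T(d − a/2) = 120 × (18.3 − 0.9165) = 2086.0 kip·in.
M_n = 2086.0/12 = 173.83 kip·ft.

M_n ≈ 174 kip·ft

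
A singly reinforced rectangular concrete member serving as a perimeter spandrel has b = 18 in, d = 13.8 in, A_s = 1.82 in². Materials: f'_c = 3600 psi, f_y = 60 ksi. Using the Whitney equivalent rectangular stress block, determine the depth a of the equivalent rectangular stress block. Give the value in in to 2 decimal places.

a ≈ 1.98 in

T = A_s f_y = 1.82 × 60 = 109.2 kips.
a = T/(0.85 f'_c b) = 109.2/(0.85 × 3.6 × 18) = 1.98 in.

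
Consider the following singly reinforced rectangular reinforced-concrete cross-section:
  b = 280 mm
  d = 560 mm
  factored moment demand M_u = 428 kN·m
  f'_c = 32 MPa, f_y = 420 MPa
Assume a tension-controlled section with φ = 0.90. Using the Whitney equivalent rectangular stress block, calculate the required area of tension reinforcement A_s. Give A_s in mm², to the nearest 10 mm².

M_n = M_u/φ = 428/0.90 = 475.556 kN·m.
With M_n = 0.85 f'_c a b (d − a/2), solve the quadratic for a:
a = d − √(d² − 2M_n/(0.85 f'_c b)) = 560 − √(560² − 2 × 475.556×10⁶/(0.85 × 32 × 280)) = 125.58 mm.
A_s = 0.85 f'_c a b / f_y = 0.85 × 32 × 125.58 × 280 / 420 = 2277.2 mm².

A_s ≈ 2280 mm²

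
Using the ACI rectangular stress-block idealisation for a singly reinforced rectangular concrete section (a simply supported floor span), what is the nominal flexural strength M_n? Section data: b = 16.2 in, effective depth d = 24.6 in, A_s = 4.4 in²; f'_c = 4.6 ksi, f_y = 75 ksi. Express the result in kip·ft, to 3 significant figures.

M_n ≈ 605 kip·ft

T = A_s f_y = 4.4 × 75 = 330 kips.
a = T/(0.85 f'_c b) = 330/(0.85 × 4.6 × 16.2) = 5.210 in.
M_n = T(d − a/2) = 330 × (24.6 − 2.605) = 7258.4 kip·in = 7258.4/12 = 604.87 kip·ft.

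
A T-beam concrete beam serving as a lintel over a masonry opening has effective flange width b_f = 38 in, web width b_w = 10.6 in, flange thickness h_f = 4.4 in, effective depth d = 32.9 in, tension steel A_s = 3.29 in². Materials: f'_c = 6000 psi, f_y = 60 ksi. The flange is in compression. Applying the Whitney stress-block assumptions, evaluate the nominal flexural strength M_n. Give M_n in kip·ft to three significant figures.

M_n ≈ 533 kip·ft

Tension: T = A_s f_y = 3.29 × 60 = 197.4 kips.
Try a within the flange: a = T/(0.85 f'_c b_f) = 197.4/(0.85 × 6 × 38) = 1.019 in.
Since a = 1.019 ≤ h_f = 4.4 in, the stress block lies entirely in the flange; analyse as a rectangular beam of width b_f.
M_n = T(d − a/2) = 197.4 × (32.9 − 0.5095) = 6393.9 kip·in.
M_n = 6393.9/12 = 532.83 kip·ft.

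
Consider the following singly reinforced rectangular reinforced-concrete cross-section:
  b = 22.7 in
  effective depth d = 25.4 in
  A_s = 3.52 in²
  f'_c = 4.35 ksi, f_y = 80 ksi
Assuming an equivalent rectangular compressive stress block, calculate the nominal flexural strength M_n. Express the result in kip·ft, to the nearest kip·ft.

M_n ≈ 557 kip·ft

T = A_s f_y = 3.52 × 80 = 281.6 kips.
a = T/(0.85 f'_c b) = 281.6/(0.85 × 4.35 × 22.7) = 3.355 in.
M_n = T(d − a/2) = 281.6 × (25.4 − 1.6775) = 6680.3 kip·in = 6680.3/12 = 556.69 kip·ft.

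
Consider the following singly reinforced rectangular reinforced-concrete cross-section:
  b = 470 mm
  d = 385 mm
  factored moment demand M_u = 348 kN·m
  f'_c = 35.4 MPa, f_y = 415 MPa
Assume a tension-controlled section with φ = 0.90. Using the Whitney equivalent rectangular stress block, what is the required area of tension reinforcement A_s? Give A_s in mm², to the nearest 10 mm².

A_s ≈ 2700 mm²

M_n = M_u/φ = 348/0.90 = 386.667 kN·m.
With M_n = 0.85 f'_c a b (d − a/2), solve the quadratic for a:
a = d − √(d² − 2M_n/(0.85 f'_c b)) = 385 − √(385² − 2 × 386.667×10⁶/(0.85 × 35.4 × 470)) = 79.15 mm.
A_s = 0.85 f'_c a b / f_y = 0.85 × 35.4 × 79.15 × 470 / 415 = 2697.3 mm².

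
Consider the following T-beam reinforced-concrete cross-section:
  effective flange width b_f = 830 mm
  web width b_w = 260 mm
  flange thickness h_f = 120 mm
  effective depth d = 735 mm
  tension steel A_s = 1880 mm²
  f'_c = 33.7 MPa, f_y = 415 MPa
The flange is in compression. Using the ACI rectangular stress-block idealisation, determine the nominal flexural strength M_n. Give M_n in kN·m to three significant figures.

M_n ≈ 561 kN·m

Tension: T = A_s f_y = 1880 × 415 = 780200 N.
Try a within the flange: a = T/(0.85 f'_c b_f) = 780200/(0.85 × 33.7 × 830) = 32.82 mm.
Since a = 32.82 ≤ h_f = 120 mm, the stress block lies entirely in the flange; analyse as a rectangular beam of width b_f.
M_n = T(d − a/2) = 780200 × (735 − 16.41) = 560.64 × 10⁶ N·mm.
M_n = 560.64 kN·m.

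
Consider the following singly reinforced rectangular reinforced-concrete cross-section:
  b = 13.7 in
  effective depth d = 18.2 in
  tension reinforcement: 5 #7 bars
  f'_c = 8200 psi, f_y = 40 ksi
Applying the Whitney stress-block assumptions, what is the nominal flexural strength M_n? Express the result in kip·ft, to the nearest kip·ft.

A_s = 5 × 0.6 = 3 in².
T = A_s f_y = 3 × 40 = 120 kips.
a = T/(0.85 f'_c b) = 120/(0.85 × 8.2 × 13.7) = 1.257 in.
M_n = T(d − a/2) = 120 × (18.2 − 0.6285) = 2108.6 kip·in = 2108.6/12 = 175.72 kip·ft.

M_n ≈ 176 kip·ft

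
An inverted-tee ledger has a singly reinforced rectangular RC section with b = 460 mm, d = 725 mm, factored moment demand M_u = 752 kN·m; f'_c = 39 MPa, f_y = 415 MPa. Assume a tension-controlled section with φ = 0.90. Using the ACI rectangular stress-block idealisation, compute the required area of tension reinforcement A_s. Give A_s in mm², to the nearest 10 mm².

M_n = M_u/φ = 752/0.90 = 835.556 kN·m.
With M_n = 0.85 f'_c a b (d − a/2), solve the quadratic for a:
a = d − √(d² − 2M_n/(0.85 f'_c b)) = 725 − √(725² − 2 × 835.556×10⁶/(0.85 × 39 × 460)) = 79.99 mm.
A_s = 0.85 f'_c a b / f_y = 0.85 × 39 × 79.99 × 460 / 415 = 2939.2 mm².

A_s ≈ 2940 mm²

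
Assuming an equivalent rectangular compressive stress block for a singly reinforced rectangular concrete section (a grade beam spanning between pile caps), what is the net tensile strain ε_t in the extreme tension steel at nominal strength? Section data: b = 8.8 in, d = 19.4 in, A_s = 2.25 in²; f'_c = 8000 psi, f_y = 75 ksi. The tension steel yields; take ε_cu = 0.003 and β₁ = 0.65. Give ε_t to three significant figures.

ε_t ≈ 0.0104

a = A_s f_y/(0.85 f'_c b) = 2.820 in.
β₁ = 0.65, so c = a/β₁ = 2.820/0.65 = 4.338 in.
From the linear strain diagram with ε_cu = 0.003: ε_t = 0.003 (d − c)/c = 0.003 × (19.4 − 4.338)/4.338 = 0.0104.
Since ε_t ≥ 0.005, the section is tension-controlled.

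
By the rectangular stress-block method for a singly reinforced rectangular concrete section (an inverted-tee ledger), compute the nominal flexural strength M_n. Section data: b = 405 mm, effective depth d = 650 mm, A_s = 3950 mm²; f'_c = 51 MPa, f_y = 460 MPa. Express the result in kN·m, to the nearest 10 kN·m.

T = A_s f_y = 3950 × 460 = 1817000 N = 1817 kN.
From C = T: a = T/(0.85 f'_c b) = 1817000/(0.85 × 51 × 405) = 103.49 mm.
M_n = T(d − a/2) = 1817 kN × (650 − 51.745) mm = 1087.03 kN·m.

M_n ≈ 1090 kN·m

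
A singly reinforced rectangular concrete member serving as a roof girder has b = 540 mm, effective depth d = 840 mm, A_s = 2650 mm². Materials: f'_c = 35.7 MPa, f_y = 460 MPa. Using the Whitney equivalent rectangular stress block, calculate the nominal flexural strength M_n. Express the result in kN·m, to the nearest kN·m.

T = A_s f_y = 2650 × 460 = 1219000 N = 1219 kN.
From C = T: a = T/(0.85 f'_c b) = 1219000/(0.85 × 35.7 × 540) = 74.39 mm.
M_n = T(d − a/2) = 1219 kN × (840 − 37.195) mm = 978.62 kN·m.

M_n ≈ 979 kN·m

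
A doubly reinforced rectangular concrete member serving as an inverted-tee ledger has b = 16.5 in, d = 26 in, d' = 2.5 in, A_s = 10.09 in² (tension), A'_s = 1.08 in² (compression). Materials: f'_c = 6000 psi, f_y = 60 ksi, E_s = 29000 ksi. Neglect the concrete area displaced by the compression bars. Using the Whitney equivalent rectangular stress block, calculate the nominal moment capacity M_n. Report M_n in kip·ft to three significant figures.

Assume both steels yield.
a = (A_s − A'_s) f_y/(0.85 f'_c b) = (10.09 − 1.08) × 60/(0.85 × 6 × 16.5) = 6.424 in.
c = a/β₁ = 6.424/0.75 = 8.565 in; ε'_s = 0.003(c − d')/c = 0.0021 ≥ ε_y = 0.0021, so the compression steel yields.
M_n = (A_s − A'_s) f_y (d − a/2) + A'_s f_y (d − d') = 540.6 × (26 − 3.212) + 64.8 × (26 − 2.5) = 12319.2 + 1522.8 = 13842.0 kip·in = 13842.0/12 = 1153.50 kip·ft.

M_n ≈ 1150 kip·ft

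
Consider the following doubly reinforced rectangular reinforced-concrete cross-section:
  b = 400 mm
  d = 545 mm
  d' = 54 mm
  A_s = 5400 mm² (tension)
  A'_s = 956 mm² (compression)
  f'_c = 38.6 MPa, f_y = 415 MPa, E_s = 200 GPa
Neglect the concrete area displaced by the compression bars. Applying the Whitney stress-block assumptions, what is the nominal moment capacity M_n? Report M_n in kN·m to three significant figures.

M_n ≈ 1070 kN·m

Assume both tension and compression steel yield.
Net tension couple steel: A_s − A'_s = 4444 mm².
a = (A_s − A'_s) f_y / (0.85 f'_c b) = 1844260/(0.85 × 38.6 × 400) = 140.53 mm.
c = a/β₁ = 140.53/0.774 = 181.56 mm; ε'_s = 0.003(c − d')/c = 0.0021 ≥ f_y/E_s = 0.0021, so compression steel does yield.
M_n = (A_s − A'_s) f_y (d − a/2) + A'_s f_y (d − d') = [1844260 × (545 − 70.265) + 396740 × (545 − 54)] × 10⁻⁶ = 875.53 + 194.80 = 1070.33 kN·m.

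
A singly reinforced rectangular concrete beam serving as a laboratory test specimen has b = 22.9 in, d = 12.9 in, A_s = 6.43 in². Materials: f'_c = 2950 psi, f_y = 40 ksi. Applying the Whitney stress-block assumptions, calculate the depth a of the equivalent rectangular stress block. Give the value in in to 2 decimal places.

a ≈ 4.48 in

T = A_s f_y = 6.43 × 40 = 257.2 kips.
a = T/(0.85 f'_c b) = 257.2/(0.85 × 2.95 × 22.9) = 4.48 in.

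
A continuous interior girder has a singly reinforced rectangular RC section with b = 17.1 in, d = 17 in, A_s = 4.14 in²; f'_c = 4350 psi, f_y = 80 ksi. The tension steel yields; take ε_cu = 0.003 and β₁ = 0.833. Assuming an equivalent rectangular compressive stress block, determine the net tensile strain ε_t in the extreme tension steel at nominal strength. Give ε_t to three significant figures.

a = A_s f_y/(0.85 f'_c b) = 5.238 in.
β₁ = 0.833, so c = a/β₁ = 5.238/0.833 = 6.288 in.
From the linear strain diagram with ε_cu = 0.003: ε_t = 0.003 (d − c)/c = 0.003 × (17 − 6.288)/6.288 = 0.00511.
Since ε_t ≥ 0.005, the section is tension-controlled.

ε_t ≈ 0.00511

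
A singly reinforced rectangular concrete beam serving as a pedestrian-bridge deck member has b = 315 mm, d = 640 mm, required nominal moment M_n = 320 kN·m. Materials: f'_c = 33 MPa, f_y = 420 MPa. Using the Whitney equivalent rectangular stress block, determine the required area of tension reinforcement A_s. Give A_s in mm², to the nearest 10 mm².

With M_n = 0.85 f'_c a b (d − a/2), solve the quadratic for a:
a = d − √(d² − 2M_n/(0.85 f'_c b)) = 640 − √(640² − 2 × 320×10⁶/(0.85 × 33 × 315)) = 59.34 mm.
A_s = 0.85 f'_c a b / f_y = 0.85 × 33 × 59.34 × 315 / 420 = 1248.4 mm².

A_s ≈ 1250 mm²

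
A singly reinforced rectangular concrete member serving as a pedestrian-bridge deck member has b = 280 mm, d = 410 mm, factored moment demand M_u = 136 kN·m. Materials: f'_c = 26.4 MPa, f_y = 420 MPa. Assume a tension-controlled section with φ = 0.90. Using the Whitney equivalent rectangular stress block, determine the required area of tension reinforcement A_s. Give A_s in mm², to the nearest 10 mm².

A_s ≈ 950 mm²

M_n = M_u/φ = 136/0.90 = 151.111 kN·m.
With M_n = 0.85 f'_c a b (d − a/2), solve the quadratic for a:
a = d − √(d² − 2M_n/(0.85 f'_c b)) = 410 − √(410² − 2 × 151.111×10⁶/(0.85 × 26.4 × 280)) = 63.59 mm.
A_s = 0.85 f'_c a b / f_y = 0.85 × 26.4 × 63.59 × 280 / 420 = 951.3 mm².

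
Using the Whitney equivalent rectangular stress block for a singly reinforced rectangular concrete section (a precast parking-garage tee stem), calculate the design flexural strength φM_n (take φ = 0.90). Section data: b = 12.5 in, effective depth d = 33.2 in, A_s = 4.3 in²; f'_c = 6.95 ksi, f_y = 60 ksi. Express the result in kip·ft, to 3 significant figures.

φM_n ≈ 609 kip·ft

T = A_s f_y = 4.3 × 60 = 258 kips.
a = T/(0.85 f'_c b) = 258/(0.85 × 6.95 × 12.5) = 3.494 in.
M_n = T(d − a/2) = 258 × (33.2 − 1.747) = 8114.9 kip·in = 8114.9/12 = 676.24 kip·ft.
φM_n = 0.90 × 676.24 = 608.62 kip·ft.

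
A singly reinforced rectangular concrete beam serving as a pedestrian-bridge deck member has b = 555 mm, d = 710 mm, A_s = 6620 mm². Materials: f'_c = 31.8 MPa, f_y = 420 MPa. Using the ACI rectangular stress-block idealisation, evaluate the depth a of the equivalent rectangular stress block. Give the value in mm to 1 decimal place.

T = A_s f_y = 6620 × 420 = 2780400 N = 2780.4 kN.
Setting C = 0.85 f'_c a b equal to T: a = 2780400/(0.85 × 31.8 × 555) = 185.3 mm.

a ≈ 185.3 mm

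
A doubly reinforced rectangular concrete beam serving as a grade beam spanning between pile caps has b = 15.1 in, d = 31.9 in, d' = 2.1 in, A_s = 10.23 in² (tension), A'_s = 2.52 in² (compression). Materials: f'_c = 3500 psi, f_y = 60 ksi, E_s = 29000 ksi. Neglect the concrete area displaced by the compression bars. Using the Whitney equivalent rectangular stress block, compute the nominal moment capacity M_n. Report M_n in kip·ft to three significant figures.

M_n ≈ 1410 kip·ft

Assume both steels yield.
a = (A_s − A'_s) f_y/(0.85 f'_c b) = (10.23 − 2.52) × 60/(0.85 × 3.5 × 15.1) = 10.298 in.
c = a/β₁ = 10.298/0.85 = 12.115 in; ε'_s = 0.003(c − d')/c = 0.0025 ≥ ε_y = 0.0021, so the compression steel yields.
M_n = (A_s − A'_s) f_y (d − a/2) + A'_s f_y (d − d') = 462.6 × (31.9 − 5.149) + 151.2 × (31.9 − 2.1) = 12375.0 + 4505.8 = 16880.8 kip·in = 16880.8/12 = 1406.73 kip·ft.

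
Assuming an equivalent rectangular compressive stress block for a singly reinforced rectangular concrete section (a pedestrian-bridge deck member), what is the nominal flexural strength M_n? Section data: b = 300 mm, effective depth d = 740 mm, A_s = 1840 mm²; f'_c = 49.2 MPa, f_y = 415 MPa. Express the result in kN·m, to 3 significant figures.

M_n ≈ 542 kN·m

T = A_s f_y = 1840 × 415 = 763600 N = 763.6 kN.
From C = T: a = T/(0.85 f'_c b) = 763600/(0.85 × 49.2 × 300) = 60.86 mm.
M_n = T(d − a/2) = 763.6 kN × (740 − 30.43) mm = 541.83 kN·m.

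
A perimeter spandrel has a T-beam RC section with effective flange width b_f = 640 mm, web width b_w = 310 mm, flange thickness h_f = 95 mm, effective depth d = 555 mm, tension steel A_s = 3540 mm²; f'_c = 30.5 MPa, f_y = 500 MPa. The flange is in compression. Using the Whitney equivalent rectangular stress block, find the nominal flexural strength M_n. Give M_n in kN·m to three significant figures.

Tension: T = A_s f_y = 3540 × 500 = 1770000 N.
Try a within the flange: a = T/(0.85 f'_c b_f) = 1770000/(0.85 × 30.5 × 640) = 106.68 mm.
a = 106.68 > h_f = 95 mm: the block extends into the web. Split into flange-overhang and web parts.
C_f = 0.85 f'_c (b_f − b_w) h_f = 0.85 × 30.5 × (640 − 310) × 95 = 812749 N.
Remaining web compression depth: a_w = (T − C_f)/(0.85 f'_c b_w) = (1770000 − 812749)/(0.85 × 30.5 × 310) = 119.11 mm.
M_n = C_f(d − h_f/2) + (T − C_f)(d − a_w/2) = 812749 × (555 − 47.5) + 957251 × (555 − 59.555) = 412.47 + 474.27 = 886.74 × 10⁶ N·mm.
M_n = 886.74 kN·m.

M_n ≈ 887 kN·m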